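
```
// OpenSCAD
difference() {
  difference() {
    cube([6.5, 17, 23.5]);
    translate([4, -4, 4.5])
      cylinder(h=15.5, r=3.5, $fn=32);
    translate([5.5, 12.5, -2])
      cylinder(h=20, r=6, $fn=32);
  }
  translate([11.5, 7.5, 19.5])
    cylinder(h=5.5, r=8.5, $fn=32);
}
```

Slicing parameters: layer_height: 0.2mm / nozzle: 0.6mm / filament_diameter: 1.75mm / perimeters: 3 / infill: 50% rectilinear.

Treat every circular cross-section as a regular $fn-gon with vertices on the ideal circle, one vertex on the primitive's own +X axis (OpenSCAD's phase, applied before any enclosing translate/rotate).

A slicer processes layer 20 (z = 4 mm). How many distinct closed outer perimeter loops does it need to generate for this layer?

At z = 4 mm: the 6.5×17 cube contributes its full rectangle; the cylinder at (4, -4) does not reach this height (z outside [4.5, 20]); the r=6 cylinder at (5.5, 12.5) contributes a regular 32-gon of circumradius 6; Taking the first minus the rest: starting from the 6.5×17 cube, the r=6 cylinder at (5.5, 12.5) partially overlaps it — only the 61.12 mm² overlap (of its 112.37 mm²) is removed, clipping the outline — 2 connected regions; the cylinder at (11.5, 7.5) is absent (z outside [19.5, 25]); After the difference (first − rest): none of the subtracted shapes is present at this height, so that combined region is unchanged — 2 connected regions. The result has 2 disconnected regions.

2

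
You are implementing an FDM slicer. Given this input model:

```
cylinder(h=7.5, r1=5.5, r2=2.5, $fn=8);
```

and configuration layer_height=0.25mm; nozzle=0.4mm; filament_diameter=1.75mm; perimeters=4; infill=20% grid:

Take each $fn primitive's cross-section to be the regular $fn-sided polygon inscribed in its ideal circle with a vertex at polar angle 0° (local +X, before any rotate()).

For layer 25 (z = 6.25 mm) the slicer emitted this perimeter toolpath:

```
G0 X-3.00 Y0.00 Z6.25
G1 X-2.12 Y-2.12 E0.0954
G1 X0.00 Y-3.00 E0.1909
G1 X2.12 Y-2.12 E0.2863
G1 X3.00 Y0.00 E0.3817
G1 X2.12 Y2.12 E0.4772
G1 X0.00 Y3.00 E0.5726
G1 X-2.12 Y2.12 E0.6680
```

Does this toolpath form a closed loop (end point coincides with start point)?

Start point (G0): (-3.00, 0.00). End point (last G1): the path does not return to the start — open.

no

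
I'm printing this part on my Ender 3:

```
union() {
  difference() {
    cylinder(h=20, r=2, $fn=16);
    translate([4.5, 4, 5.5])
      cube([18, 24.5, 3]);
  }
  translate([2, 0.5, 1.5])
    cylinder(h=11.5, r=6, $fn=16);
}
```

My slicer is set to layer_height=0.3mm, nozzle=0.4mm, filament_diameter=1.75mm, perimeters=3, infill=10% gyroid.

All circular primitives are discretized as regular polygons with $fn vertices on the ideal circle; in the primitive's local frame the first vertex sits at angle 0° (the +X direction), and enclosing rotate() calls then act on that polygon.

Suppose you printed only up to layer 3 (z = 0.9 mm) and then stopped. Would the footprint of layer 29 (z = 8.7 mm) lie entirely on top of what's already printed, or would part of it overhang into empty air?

Compare the two slices. At z = 0.9: the r=2 cylinder contributes a regular 16-gon of circumradius 2 (area = (16/2)·2.000²·sin(360°/16) = 12.25 mm²); the cube at (4.5, 4) is not intersected at this z (z outside [5.5, 8.5]); Taking the first minus the rest: none of the subtracted shapes is present at this height, so the r=2 cylinder is unchanged — area = 12.25 mm²; the cylinder at (2, 0.5) does not reach this height (z outside [1.5, 13]); Combining (union): only the result so far is present, so the union is just that shape — area = 12.25 mm². At z = 8.7: the r=2 cylinder contributes a regular 16-gon of circumradius 2 (area = (16/2)·2.000²·sin(360°/16) = 12.25 mm²); the cube at (4.5, 4) is absent (z outside [5.5, 8.5]); Taking the first minus the rest: none of the subtracted shapes is present at this height, so the r=2 cylinder is unchanged — area = 12.25 mm²; the r=6 cylinder at (2, 0.5) gives a regular 16-gon of circumradius 6 (constant along its height) (area = (16/2)·6.000²·sin(360°/16) = 110.21 mm²); Merging all regions: the result so far lies entirely inside the r=6 cylinder at (2, 0.5), so the union is just the r=6 cylinder at (2, 0.5) — area = 110.21 mm². Checking containment: at z = 8.7 the cross-section extends beyond the z = 0.9 cross-section by about 97.97 mm².

part overhangs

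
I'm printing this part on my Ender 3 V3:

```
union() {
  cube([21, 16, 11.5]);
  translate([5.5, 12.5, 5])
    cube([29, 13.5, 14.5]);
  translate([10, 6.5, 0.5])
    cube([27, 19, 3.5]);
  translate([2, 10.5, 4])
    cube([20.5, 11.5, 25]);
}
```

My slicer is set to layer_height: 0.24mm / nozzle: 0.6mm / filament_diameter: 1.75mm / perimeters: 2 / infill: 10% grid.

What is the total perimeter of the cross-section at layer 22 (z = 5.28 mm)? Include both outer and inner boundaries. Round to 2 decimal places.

At z = 5.28 mm: the 21×16 cube contributes its full rectangle (perimeter 74.00 mm); the 29×13.5 cube at (5.5, 12.5) contributes its full rectangle (perimeter 85.00 mm); the cube at (10, 6.5) is absent (z outside [0.5, 4]); the cube at (2, 10.5) is present — its section is the full 20.5×11.5 rectangle (perimeter 64.00 mm); Combining (union): the regions partially overlap (shared area 266.00 mm²), so the edge portions inside another operand are dropped and the merged outline is re-measured after clipping — boundary = 121.00 mm. Overall, the cross-section is a single solid region. Total boundary length (outer) = 121.00 mm.

121.00 mm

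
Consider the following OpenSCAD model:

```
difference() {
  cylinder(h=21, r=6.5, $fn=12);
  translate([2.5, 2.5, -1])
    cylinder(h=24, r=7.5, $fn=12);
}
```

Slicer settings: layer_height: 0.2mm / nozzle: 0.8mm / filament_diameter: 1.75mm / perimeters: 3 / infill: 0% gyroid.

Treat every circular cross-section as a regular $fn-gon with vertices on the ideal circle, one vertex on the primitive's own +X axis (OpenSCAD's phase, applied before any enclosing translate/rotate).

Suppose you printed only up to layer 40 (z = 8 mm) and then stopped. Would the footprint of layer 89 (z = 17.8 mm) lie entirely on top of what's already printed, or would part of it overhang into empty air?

Compare the two slices. At z = 8: the r=6.5 cylinder gives a regular 12-gon of circumradius 6.5 (constant along its height) (area = (12/2)·6.500²·sin(360°/12) = 126.75 mm²); the r=7.5 cylinder at (2.5, 2.5) gives a regular 12-gon of circumradius 7.5 (constant along its height) (area = (12/2)·7.500²·sin(360°/12) = 168.75 mm²); Subtracting the remaining from the first: starting from the r=6.5 cylinder (126.75 mm²), the r=7.5 cylinder at (2.5, 2.5) partially overlaps it — only the 97.99 mm² overlap (of its 168.75 mm²) is removed, clipping the outline — area = 28.76 mm². At z = 17.8: the r=6.5 cylinder gives a regular 12-gon of circumradius 6.5 (constant along its height) (area = (12/2)·6.500²·sin(360°/12) = 126.75 mm²); the cylinder at (2.5, 2.5): section is a regular 12-gon, circumradius r=7.5 (area = (12/2)·7.500²·sin(360°/12) = 168.75 mm²); After the difference (first − rest): starting from the r=6.5 cylinder (126.75 mm²), the r=7.5 cylinder at (2.5, 2.5) partially overlaps it — only the 97.99 mm² overlap (of its 168.75 mm²) is removed, clipping the outline — area = 28.76 mm². Checking containment: the cross-section at z = 17.8 is a subset of the cross-section at z = 8.

entirely on top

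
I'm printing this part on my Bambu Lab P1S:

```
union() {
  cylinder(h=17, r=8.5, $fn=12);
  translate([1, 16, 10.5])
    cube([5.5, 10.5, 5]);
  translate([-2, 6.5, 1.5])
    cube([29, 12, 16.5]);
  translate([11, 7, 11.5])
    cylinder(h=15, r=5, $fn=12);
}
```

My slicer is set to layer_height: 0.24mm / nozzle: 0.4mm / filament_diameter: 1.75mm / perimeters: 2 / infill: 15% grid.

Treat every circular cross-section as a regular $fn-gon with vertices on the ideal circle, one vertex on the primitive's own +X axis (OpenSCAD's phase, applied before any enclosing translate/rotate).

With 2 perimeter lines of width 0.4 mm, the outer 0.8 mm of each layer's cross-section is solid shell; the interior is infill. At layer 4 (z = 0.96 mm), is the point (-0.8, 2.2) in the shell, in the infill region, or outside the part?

infill

At z = 0.96 mm: the r=8.5 cylinder contributes a regular 12-gon of circumradius 8.5; the cube at (1, 16) does not reach this height (z outside [10.5, 15.5]); the cube at (-2, 6.5) is not intersected at this z (z outside [1.5, 18]); the cylinder at (11, 7) is absent (z outside [11.5, 26.5]); Combining (union): only the r=8.5 cylinder is present, so the union is just that shape — 1 connected region. Overall, the cross-section is a single solid region. The nearest boundary edge runs (0.00, 8.50)→(-4.25, 7.36); distance from the point to it = 5.88 mm. The point is inside the cross-section and 5.88 mm from the nearest boundary — more than the 0.8 mm shell width (2 × 0.4), so it's in the infill interior.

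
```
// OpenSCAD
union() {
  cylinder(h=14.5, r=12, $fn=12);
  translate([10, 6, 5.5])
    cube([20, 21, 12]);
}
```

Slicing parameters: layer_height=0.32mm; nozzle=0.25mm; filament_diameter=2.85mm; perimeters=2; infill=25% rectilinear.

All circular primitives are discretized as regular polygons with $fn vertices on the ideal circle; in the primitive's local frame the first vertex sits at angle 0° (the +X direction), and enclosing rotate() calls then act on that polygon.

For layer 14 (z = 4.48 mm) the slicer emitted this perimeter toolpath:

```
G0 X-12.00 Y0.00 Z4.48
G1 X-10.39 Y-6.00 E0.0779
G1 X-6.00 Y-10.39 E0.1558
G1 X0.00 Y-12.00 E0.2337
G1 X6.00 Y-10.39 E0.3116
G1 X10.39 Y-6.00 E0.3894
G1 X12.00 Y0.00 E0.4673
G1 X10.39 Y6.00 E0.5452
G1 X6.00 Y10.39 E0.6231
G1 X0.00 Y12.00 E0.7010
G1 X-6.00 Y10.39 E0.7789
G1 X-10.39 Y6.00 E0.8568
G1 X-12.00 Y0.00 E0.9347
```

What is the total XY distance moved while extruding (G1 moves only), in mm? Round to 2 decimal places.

Sum the Euclidean lengths of each G1 segment: total = 74.53 mm.

74.53 mm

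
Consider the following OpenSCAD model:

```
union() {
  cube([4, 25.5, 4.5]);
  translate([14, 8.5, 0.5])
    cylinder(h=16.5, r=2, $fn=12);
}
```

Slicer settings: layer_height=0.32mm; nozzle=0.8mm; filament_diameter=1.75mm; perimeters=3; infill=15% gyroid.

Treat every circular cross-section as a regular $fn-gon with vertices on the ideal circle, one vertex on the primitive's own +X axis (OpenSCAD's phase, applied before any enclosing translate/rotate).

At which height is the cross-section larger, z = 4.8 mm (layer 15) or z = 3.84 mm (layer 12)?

layer 12 (z = 3.84 mm)

Layer 15 (z = 4.8): the cube does not reach this height (z outside [0, 4.5]); the r=2 cylinder at (14, 8.5) gives a regular 12-gon of circumradius 2 (constant along its height) (area = (12/2)·2.000²·sin(360°/12) = 12.00 mm²); Taking the union: only the r=2 cylinder at (14, 8.5) is present, so the union is just that shape — area = 12.00 mm². So its area = 12.00 mm². Layer 12 (z = 3.84): the cube is present — its section is the full 4×25.5 rectangle (area 102.00 mm²); the r=2 cylinder at (14, 8.5) contributes a regular 12-gon of circumradius 2 (area = (12/2)·2.000²·sin(360°/12) = 12.00 mm²); Taking the union: the 2 present regions are separate (no shared area or edge), so areas and boundary lengths simply add and each stays a separate island — area = 114.00 mm². So its area = 114.00 mm². Layer 12 is larger (114.00 vs 12.00 mm²).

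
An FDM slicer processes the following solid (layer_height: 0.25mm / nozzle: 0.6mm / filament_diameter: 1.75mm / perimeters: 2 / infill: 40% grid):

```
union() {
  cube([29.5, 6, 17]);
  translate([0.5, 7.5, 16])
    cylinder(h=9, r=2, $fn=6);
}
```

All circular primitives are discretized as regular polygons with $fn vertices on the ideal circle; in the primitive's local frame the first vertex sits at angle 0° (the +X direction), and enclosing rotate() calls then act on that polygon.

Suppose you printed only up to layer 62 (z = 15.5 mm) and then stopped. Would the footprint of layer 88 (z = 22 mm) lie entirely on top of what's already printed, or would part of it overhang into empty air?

Compare the two slices. At z = 15.5: the cube is present — its section is the full 29.5×6 rectangle (area 177.00 mm²); the cylinder at (0.5, 7.5) is absent (z outside [16, 25]); Taking the union: only the 29.5×6 cube is present, so the union is just that shape — area = 177.00 mm². At z = 22: the cube does not reach this height (z outside [0, 17]); the cylinder at (0.5, 7.5): section is a regular 6-gon, circumradius r=2 (area = (6/2)·2.000²·sin(360°/6) = 10.39 mm²); Taking the union: only the r=2 cylinder at (0.5, 7.5) is present, so the union is just that shape — area = 10.39 mm². Checking containment: at z = 22 the cross-section extends beyond the z = 15.5 cross-section by about 10.03 mm².

part overhangs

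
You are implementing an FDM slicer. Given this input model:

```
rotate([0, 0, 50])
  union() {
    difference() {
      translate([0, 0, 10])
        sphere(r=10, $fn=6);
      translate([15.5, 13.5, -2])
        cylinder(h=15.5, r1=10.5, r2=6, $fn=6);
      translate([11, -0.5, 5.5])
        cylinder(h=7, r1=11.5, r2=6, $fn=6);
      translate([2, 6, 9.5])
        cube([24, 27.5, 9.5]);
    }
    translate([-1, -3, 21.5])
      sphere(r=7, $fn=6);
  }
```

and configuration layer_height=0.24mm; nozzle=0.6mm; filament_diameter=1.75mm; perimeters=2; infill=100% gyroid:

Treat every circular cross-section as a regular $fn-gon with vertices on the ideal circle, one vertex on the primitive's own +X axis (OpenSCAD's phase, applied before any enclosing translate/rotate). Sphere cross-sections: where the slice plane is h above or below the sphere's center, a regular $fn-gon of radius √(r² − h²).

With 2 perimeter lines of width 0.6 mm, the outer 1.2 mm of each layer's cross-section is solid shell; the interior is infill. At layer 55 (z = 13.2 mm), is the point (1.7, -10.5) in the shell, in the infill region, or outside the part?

At z = 13.2 mm: the r=10 sphere contributes a regular 6-gon of circumradius √(10²−3.2²) = 9.474; the cone at (15.5, 13.5): at t=0.981 of its height the radius interpolates to r₁+(r₂−r₁)t = 6.087, giving a regular 6-gon of that circumradius; the cone at (11, -0.5) is not intersected at this z (z outside [5.5, 12.5]); the cube at (2, 6) (footprint 24×27.5) is included at this height; Subtracting the remaining from the first: starting from the r=10 sphere, the cone at (15.5, 13.5) misses the remaining region (no effect); the 24×27.5 cube at (2, 6) partially overlaps it — only the 7.44 mm² overlap (of its 660.00 mm²) is removed, clipping the outline — 1 connected region; the sphere at (-1, -3) is absent (|z−center|=8.300 > r=7); Taking the union: only the result so far is present, so the union is just that shape — 1 connected region; (whole slice rotated 50° about Z — lengths, areas and connectivity unchanged). Overall, the cross-section is a single solid region. Undo the 50° rotation: the query point maps to (-6.951, -8.052) in the un-rotated model frame. The nearest boundary edge runs (-4.74, -8.20)→(-9.47, 0.00); distance from the point to it = 1.84 mm. The point is not inside any of the regions above, so it lies outside the cross-section (1.84 mm from the nearest boundary).

outside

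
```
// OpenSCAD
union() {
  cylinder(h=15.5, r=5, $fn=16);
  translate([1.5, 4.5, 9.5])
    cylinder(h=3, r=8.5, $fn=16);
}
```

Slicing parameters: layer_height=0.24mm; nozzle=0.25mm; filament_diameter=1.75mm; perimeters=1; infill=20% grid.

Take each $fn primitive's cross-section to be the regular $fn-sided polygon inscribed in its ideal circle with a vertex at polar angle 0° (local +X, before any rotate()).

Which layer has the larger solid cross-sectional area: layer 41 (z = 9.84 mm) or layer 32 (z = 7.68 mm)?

Layer 41 (z = 9.84): the r=5 cylinder contributes a regular 16-gon of circumradius 5 (area = (16/2)·5.000²·sin(360°/16) = 76.54 mm²); the cylinder at (1.5, 4.5): section is a regular 16-gon, circumradius r=8.5 (area = (16/2)·8.500²·sin(360°/16) = 221.19 mm²); Merging all regions: the regions partially overlap — summed areas 297.73 mm² minus the doubly-counted overlap 68.45 mm² gives 229.28 mm² — area = 229.28 mm². So its area = 229.28 mm². Layer 32 (z = 7.68): the r=5 cylinder contributes a regular 16-gon of circumradius 5 (area = (16/2)·5.000²·sin(360°/16) = 76.54 mm²); the cylinder at (1.5, 4.5) is absent (z outside [9.5, 12.5]); Merging all regions: only the r=5 cylinder is present, so the union is just that shape — area = 76.54 mm². So its area = 76.54 mm². Layer 41 is larger (229.28 vs 76.54 mm²).

layer 41 (z = 9.84 mm)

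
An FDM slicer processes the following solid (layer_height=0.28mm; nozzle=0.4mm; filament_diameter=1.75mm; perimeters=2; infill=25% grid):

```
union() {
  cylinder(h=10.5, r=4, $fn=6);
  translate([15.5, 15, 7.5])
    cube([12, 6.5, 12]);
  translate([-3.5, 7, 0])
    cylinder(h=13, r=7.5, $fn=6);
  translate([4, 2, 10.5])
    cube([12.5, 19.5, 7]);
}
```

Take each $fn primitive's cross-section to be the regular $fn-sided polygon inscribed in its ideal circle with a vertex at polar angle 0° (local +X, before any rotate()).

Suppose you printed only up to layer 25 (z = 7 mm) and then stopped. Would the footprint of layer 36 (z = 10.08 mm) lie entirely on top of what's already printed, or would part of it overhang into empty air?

Compare the two slices. At z = 7: the r=4 cylinder contributes a regular 6-gon of circumradius 4 (area = (6/2)·4.000²·sin(360°/6) = 41.57 mm²); the cube at (15.5, 15) is absent (z outside [7.5, 19.5]); the r=7.5 cylinder at (-3.5, 7) contributes a regular 6-gon of circumradius 7.5 (area = (6/2)·7.500²·sin(360°/6) = 146.14 mm²); the cube at (4, 2) is absent (z outside [10.5, 17.5]); Merging all regions: the regions partially overlap — summed areas 187.71 mm² minus the doubly-counted overlap 11.71 mm² gives 176.00 mm² — area = 176.00 mm². At z = 10.08: the r=4 cylinder gives a regular 6-gon of circumradius 4 (constant along its height) (area = (6/2)·4.000²·sin(360°/6) = 41.57 mm²); the cube at (15.5, 15) (footprint 12×6.5) is included at this height (area 78.00 mm²); the r=7.5 cylinder at (-3.5, 7) gives a regular 6-gon of circumradius 7.5 (constant along its height) (area = (6/2)·7.500²·sin(360°/6) = 146.14 mm²); the cube at (4, 2) does not reach this height (z outside [10.5, 17.5]); Taking the union: the regions partially overlap — summed areas 265.71 mm² minus the doubly-counted overlap 11.71 mm² gives 254.00 mm² — area = 254.00 mm². Checking containment: at z = 10.08 the cross-section extends beyond the z = 7 cross-section by about 78.00 mm².

part overhangs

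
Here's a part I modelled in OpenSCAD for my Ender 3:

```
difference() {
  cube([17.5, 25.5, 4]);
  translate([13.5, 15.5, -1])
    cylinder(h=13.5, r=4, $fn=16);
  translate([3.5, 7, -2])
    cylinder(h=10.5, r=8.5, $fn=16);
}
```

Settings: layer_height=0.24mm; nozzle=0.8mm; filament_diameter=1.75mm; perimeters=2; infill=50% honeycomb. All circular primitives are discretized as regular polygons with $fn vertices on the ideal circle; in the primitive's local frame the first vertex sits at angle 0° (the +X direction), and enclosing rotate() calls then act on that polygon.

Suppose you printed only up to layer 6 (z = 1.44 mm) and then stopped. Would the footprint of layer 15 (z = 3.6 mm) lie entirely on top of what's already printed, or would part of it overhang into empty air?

entirely on top

Compare the two slices. At z = 1.44: the 17.5×25.5 cube contributes its full rectangle (area 446.25 mm²); the cylinder at (13.5, 15.5): section is a regular 16-gon, circumradius r=4 (area = (16/2)·4.000²·sin(360°/16) = 48.98 mm²); the cylinder at (3.5, 7): section is a regular 16-gon, circumradius r=8.5 (area = (16/2)·8.500²·sin(360°/16) = 221.19 mm²); Taking the first minus the rest: starting from the 17.5×25.5 cube (446.25 mm²), the r=4 cylinder at (13.5, 15.5) lies inside it touching the edge (removes its full 48.98 mm²); the r=8.5 cylinder at (3.5, 7) partially overlaps it — only the 159.24 mm² overlap (of its 221.19 mm²) is removed, clipping the outline — area = 238.03 mm². At z = 3.6: the cube (footprint 17.5×25.5) is included at this height (area 446.25 mm²); the r=4 cylinder at (13.5, 15.5) gives a regular 16-gon of circumradius 4 (constant along its height) (area = (16/2)·4.000²·sin(360°/16) = 48.98 mm²); the r=8.5 cylinder at (3.5, 7) gives a regular 16-gon of circumradius 8.5 (constant along its height) (area = (16/2)·8.500²·sin(360°/16) = 221.19 mm²); After the difference (first − rest): starting from the 17.5×25.5 cube (446.25 mm²), the r=4 cylinder at (13.5, 15.5) lies inside it touching the edge (removes its full 48.98 mm²); the r=8.5 cylinder at (3.5, 7) partially overlaps it — only the 159.24 mm² overlap (of its 221.19 mm²) is removed, clipping the outline — area = 238.03 mm². Checking containment: the cross-section at z = 3.6 is a subset of the cross-section at z = 1.44.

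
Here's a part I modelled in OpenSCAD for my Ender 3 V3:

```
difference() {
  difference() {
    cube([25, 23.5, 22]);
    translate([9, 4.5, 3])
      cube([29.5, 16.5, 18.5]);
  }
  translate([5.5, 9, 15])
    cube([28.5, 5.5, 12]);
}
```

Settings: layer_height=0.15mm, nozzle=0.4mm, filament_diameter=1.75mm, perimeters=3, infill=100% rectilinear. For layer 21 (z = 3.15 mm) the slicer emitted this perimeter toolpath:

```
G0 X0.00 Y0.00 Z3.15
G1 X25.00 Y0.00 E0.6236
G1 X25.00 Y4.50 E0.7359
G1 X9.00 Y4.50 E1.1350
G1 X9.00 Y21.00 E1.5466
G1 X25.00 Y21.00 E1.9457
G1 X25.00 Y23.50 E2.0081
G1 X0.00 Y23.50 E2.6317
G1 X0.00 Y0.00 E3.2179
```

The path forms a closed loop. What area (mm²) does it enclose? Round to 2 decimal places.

Apply the shoelace formula to the sequence of (X, Y) vertices; enclosed area = 323.50 mm².

323.50 mm²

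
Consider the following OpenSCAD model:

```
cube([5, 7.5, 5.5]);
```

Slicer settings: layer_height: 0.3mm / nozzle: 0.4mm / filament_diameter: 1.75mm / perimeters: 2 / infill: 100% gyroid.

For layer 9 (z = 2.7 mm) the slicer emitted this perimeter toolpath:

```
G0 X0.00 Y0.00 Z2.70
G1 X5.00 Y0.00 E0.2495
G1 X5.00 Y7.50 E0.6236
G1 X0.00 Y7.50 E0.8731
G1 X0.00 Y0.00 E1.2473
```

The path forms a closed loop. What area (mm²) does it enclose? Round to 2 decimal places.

Apply the shoelace formula to the sequence of (X, Y) vertices; enclosed area = 37.50 mm².

37.50 mm²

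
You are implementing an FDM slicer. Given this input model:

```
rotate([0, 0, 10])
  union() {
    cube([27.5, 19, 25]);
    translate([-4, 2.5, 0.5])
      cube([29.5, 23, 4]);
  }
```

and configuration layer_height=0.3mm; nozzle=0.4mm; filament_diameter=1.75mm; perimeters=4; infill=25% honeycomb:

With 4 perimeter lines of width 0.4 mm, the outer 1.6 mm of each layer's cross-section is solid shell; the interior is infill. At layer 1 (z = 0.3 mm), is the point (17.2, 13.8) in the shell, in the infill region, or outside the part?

At z = 0.3 mm: the cube (footprint 27.5×19) is included at this height; the cube at (-4, 2.5) is absent (z outside [0.5, 4.5]); Merging all regions: only the 27.5×19 cube is present, so the union is just that shape — 1 connected region; (whole slice rotated 10° about Z — lengths, areas and connectivity unchanged). Overall, the cross-section is a single solid region. Undo the 10° rotation: the query point maps to (19.335, 10.604) in the un-rotated model frame. The nearest boundary edge runs (27.50, 0.00)→(27.50, 19.00); distance from the point to it = 8.16 mm. The point is inside the cross-section and 8.16 mm from the nearest boundary — more than the 1.6 mm shell width (4 × 0.4), so it's in the infill interior.

infill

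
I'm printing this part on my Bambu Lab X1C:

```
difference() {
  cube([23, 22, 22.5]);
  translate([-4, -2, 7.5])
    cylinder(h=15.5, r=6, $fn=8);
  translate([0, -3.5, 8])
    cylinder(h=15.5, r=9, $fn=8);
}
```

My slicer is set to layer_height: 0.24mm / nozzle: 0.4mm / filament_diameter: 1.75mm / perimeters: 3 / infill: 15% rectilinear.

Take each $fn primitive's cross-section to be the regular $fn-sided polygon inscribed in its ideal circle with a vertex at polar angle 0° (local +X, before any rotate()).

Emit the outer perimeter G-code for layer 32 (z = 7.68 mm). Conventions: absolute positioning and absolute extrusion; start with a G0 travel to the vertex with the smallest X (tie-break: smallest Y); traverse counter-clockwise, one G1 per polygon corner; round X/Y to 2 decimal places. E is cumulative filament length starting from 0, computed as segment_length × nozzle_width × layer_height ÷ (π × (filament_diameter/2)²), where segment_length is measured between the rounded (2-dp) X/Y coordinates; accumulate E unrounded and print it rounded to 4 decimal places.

G0 X0.00 Y2.34 Z7.68
G1 X0.24 Y2.24 E0.0104
G1 X1.17 Y0.00 E0.1072
G1 X23.00 Y0.00 E0.9785
G1 X23.00 Y22.00 E1.8565
G1 X0.00 Y22.00 E2.7745
G1 X0.00 Y2.34 E3.5592

At z = 7.68 mm: the cube (footprint 23×22) is included at this height; the cylinder at (-4, -2): section is a regular 8-gon, circumradius r=6; the cylinder at (0, -3.5) does not reach this height (z outside [8, 23.5]); After the difference (first − rest): starting from the 23×22 cube, the r=6 cylinder at (-4, -2) partially overlaps it — only the 1.60 mm² overlap (of its 101.82 mm²) is removed, clipping the outline — 1 connected region. The outline is a single polygon with 6 vertices. Extrusion per mm of travel: 0.4 × 0.24 / (π × 0.875²) = 0.039912. Accumulating E over each segment gives final E = 3.5592.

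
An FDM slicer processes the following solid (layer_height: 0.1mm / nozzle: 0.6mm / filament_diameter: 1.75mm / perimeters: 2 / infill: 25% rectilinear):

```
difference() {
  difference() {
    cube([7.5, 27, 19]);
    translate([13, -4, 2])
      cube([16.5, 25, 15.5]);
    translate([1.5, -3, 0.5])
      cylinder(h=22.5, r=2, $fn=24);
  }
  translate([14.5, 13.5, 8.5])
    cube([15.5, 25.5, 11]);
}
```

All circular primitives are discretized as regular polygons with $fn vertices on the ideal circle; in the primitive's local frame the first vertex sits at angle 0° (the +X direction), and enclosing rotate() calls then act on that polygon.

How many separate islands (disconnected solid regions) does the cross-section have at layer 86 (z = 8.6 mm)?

1

At z = 8.6 mm: the cube (footprint 7.5×27) is included at this height; the 16.5×25 cube at (13, -4) contributes its full rectangle; the r=2 cylinder at (1.5, -3) contributes a regular 24-gon of circumradius 2; After the difference (first − rest): starting from the 7.5×27 cube, the 16.5×25 cube at (13, -4) misses the remaining region (no effect); the r=2 cylinder at (1.5, -3) misses the remaining region (no effect) — 1 connected region; the cube at (14.5, 13.5) is present — its section is the full 15.5×25.5 rectangle; After the difference (first − rest): starting from that combined region, the 15.5×25.5 cube at (14.5, 13.5) misses the remaining region (no effect) — 1 connected region. Overall, the cross-section is a single solid region. Island count = 1.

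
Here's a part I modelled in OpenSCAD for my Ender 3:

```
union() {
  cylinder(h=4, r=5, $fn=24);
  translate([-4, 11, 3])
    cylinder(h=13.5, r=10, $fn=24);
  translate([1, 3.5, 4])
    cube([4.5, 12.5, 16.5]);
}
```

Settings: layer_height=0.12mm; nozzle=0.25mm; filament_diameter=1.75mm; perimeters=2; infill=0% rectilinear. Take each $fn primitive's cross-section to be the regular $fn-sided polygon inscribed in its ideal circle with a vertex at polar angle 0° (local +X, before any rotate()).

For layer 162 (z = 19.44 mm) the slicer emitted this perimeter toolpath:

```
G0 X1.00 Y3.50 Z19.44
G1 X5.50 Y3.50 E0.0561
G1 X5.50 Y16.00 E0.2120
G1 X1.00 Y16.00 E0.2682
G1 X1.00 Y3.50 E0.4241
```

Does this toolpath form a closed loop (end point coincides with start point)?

Start point (G0): (1.00, 3.50). End point (last G1): the path returns to the start — closed.

yes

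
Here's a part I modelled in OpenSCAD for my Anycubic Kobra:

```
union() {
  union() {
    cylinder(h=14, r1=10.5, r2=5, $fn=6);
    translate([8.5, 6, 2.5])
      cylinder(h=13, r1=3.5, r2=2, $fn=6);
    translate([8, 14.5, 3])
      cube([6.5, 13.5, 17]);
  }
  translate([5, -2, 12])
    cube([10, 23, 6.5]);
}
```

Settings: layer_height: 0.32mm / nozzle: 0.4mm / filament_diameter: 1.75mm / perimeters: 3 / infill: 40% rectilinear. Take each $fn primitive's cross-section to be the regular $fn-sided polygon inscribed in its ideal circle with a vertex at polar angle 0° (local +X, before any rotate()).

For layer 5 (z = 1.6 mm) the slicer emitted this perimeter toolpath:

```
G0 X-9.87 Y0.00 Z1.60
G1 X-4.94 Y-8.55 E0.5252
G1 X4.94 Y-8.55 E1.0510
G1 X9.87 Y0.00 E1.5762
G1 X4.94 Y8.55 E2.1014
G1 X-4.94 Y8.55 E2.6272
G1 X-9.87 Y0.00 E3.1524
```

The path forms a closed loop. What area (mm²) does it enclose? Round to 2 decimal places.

Apply the shoelace formula to the sequence of (X, Y) vertices; enclosed area = 253.25 mm².

253.25 mm²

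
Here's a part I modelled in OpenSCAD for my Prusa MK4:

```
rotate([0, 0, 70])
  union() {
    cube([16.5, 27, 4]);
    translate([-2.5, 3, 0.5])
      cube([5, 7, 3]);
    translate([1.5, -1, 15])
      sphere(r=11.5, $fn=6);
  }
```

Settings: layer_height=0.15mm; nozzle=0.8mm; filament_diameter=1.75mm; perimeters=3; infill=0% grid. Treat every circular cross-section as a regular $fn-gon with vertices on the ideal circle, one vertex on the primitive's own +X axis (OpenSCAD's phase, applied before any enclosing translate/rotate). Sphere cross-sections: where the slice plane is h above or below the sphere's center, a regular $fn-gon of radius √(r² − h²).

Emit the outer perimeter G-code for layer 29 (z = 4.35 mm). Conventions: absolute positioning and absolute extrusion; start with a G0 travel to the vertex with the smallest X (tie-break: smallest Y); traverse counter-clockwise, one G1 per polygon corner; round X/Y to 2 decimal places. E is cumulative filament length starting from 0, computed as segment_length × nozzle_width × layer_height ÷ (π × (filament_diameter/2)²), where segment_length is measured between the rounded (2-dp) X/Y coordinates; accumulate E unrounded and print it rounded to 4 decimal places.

At z = 4.35 mm: the cube does not reach this height (z outside [0, 4]); the cube at (-2.5, 3) is not intersected at this z (z outside [0.5, 3.5]); the r=11.5 sphere at (1.5, -1) slices to a regular 6-gon of circumradius 4.339 (√(r²−h²) with h=10.65 from center); Merging all regions: only the r=11.5 sphere at (1.5, -1) is present, so the union is just that shape — 1 connected region; (whole slice rotated 70° about Z — lengths, areas and connectivity unchanged). The outline is a single polygon with 6 vertices. Extrusion per mm of travel: 0.8 × 0.15 / (π × 0.875²) = 0.049890. Accumulating E over each segment gives final E = 1.2990.

G0 X-2.82 Y0.31 Z4.35
G1 X-0.03 Y-3.01 E0.2164
G1 X4.24 Y-2.26 E0.4326
G1 X5.73 Y1.82 E0.6493
G1 X2.94 Y5.14 E0.8657
G1 X-1.34 Y4.39 E1.0825
G1 X-2.82 Y0.31 E1.2990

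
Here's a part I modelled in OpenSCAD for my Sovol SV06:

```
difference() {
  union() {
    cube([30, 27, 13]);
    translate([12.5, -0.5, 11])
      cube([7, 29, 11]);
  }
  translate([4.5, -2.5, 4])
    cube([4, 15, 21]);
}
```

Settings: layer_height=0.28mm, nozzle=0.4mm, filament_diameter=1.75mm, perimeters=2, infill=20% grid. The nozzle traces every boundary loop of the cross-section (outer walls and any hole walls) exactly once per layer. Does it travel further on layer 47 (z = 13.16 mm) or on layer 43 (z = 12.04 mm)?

layer 43 (z = 12.04 mm)

Layer 47 (z = 13.16): the cube does not reach this height (z outside [0, 13]); the cube at (12.5, -0.5) (footprint 7×29) is included at this height (perimeter 72.00 mm); Merging all regions: only the 7×29 cube at (12.5, -0.5) is present, so the union is just that shape — boundary = 72.00 mm; the 4×15 cube at (4.5, -2.5) contributes its full rectangle (perimeter 38.00 mm); After the difference (first − rest): starting from that combined region, the 4×15 cube at (4.5, -2.5) misses the remaining region (no effect) — boundary = 72.00 mm. So its perimeter = 72.00 mm. Layer 43 (z = 12.04): the cube is present — its section is the full 30×27 rectangle (perimeter 114.00 mm); the 7×29 cube at (12.5, -0.5) contributes its full rectangle (perimeter 72.00 mm); Taking the union: the regions partially overlap (shared area 189.00 mm²), so the edge portions inside another operand are dropped and the merged outline is re-measured after clipping — boundary = 118.00 mm; the cube at (4.5, -2.5) is present — its section is the full 4×15 rectangle (perimeter 38.00 mm); Subtracting the remaining from the first: starting from the result so far, the 4×15 cube at (4.5, -2.5) partially overlaps it — only the 50.00 mm² overlap (of its 60.00 mm²) is removed, clipping the outline — boundary = 143.00 mm. So its perimeter = 143.00 mm. Layer 43 is larger (143.00 vs 72.00 mm).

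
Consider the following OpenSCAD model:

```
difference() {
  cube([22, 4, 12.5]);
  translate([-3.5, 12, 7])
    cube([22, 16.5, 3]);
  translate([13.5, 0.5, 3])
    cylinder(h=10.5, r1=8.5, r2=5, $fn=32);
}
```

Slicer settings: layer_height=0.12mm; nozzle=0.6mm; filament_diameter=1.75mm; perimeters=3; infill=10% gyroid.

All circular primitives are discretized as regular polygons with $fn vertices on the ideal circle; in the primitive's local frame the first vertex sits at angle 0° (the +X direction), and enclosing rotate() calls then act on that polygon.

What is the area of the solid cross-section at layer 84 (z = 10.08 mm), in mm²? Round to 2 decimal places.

At z = 10.08 mm: the 22×4 cube contributes its full rectangle (area 88.00 mm²); the cube at (-3.5, 12) is not intersected at this z (z outside [7, 10]); the cone at (13.5, 0.5): at t=0.674 of its height the radius interpolates to r₁+(r₂−r₁)t = 6.140, giving a regular 32-gon of that circumradius (area = (32/2)·6.140²·sin(360°/32) = 117.68 mm²); Subtracting the remaining from the first: starting from the 22×4 cube (88.00 mm²), the cone at (13.5, 0.5) partially overlaps it — only the 46.50 mm² overlap (of its 117.68 mm²) is removed, clipping the outline — area = 41.50 mm². Overall, the cross-section has 2 separate islands. Net area = 41.50 mm².

41.50 mm²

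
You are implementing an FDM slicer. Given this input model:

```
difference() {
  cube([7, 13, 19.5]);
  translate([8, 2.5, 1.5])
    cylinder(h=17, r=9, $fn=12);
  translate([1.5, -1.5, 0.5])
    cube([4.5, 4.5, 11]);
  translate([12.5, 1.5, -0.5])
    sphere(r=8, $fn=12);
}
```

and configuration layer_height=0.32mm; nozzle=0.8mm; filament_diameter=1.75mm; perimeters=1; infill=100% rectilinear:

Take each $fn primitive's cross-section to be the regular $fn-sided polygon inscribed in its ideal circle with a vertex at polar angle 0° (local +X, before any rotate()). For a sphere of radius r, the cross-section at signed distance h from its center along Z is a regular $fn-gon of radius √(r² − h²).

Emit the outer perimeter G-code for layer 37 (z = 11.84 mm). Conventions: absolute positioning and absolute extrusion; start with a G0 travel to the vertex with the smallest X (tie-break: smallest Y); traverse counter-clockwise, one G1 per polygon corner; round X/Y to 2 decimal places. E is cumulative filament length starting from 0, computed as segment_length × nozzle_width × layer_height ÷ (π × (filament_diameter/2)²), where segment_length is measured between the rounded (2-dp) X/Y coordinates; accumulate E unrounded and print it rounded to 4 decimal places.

At z = 11.84 mm: the 7×13 cube contributes its full rectangle; the r=9 cylinder at (8, 2.5) contributes a regular 12-gon of circumradius 9; the cube at (1.5, -1.5) is not intersected at this z (z outside [0.5, 11.5]); the sphere at (12.5, 1.5) does not reach this height (|z−center|=12.340 > r=8); Subtracting the remaining from the first: starting from the 7×13 cube, the r=9 cylinder at (8, 2.5) partially overlaps it — only the 67.52 mm² overlap (of its 243.00 mm²) is removed, clipping the outline — 1 connected region. The outline is a single polygon with 6 vertices. Extrusion per mm of travel: 0.8 × 0.32 / (π × 0.875²) = 0.106432. Accumulating E over each segment gives final E = 2.6198.

G0 X0.00 Y6.23 Z11.84
G1 X0.21 Y7.00 E0.0849
G1 X3.50 Y10.29 E0.5802
G1 X7.00 Y11.23 E0.9659
G1 X7.00 Y13.00 E1.1543
G1 X0.00 Y13.00 E1.8993
G1 X0.00 Y6.23 E2.6198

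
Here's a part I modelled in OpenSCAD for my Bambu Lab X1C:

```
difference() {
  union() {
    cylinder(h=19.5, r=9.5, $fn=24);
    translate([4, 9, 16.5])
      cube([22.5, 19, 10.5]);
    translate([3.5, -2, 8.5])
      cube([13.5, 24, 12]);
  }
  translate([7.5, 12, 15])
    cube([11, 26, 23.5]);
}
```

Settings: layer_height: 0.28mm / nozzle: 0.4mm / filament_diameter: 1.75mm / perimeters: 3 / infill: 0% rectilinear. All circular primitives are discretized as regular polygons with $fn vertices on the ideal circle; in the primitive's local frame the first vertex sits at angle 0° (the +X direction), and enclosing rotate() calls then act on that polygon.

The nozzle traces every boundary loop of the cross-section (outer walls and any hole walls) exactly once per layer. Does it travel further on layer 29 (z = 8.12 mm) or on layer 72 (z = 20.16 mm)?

Layer 29 (z = 8.12): the r=9.5 cylinder contributes a regular 24-gon of circumradius 9.5 (perimeter = 2·24·9.500·sin(180°/24) = 59.52 mm); the cube at (4, 9) is not intersected at this z (z outside [16.5, 27]); the cube at (3.5, -2) does not reach this height (z outside [8.5, 20.5]); Combining (union): only the r=9.5 cylinder is present, so the union is just that shape — boundary = 59.52 mm; the cube at (7.5, 12) does not reach this height (z outside [15, 38.5]); Taking the first minus the rest: none of the subtracted shapes is present at this height, so that combined region is unchanged — boundary = 59.52 mm. So its perimeter = 59.52 mm. Layer 72 (z = 20.16): the cylinder does not reach this height (z outside [0, 19.5]); the cube at (4, 9) is present — its section is the full 22.5×19 rectangle (perimeter 83.00 mm); the cube at (3.5, -2) (footprint 13.5×24) is included at this height (perimeter 75.00 mm); Combining (union): the regions partially overlap (shared area 169.00 mm²), so the edge portions inside another operand are dropped and the merged outline is re-measured after clipping — boundary = 106.00 mm; the 11×26 cube at (7.5, 12) contributes its full rectangle (perimeter 74.00 mm); Taking the first minus the rest: starting from the result so far, the 11×26 cube at (7.5, 12) partially overlaps it — only the 176.00 mm² overlap (of its 286.00 mm²) is removed, clipping the outline — boundary = 138.00 mm. So its perimeter = 138.00 mm. Layer 72 is larger (138.00 vs 59.52 mm).

layer 72 (z = 20.16 mm)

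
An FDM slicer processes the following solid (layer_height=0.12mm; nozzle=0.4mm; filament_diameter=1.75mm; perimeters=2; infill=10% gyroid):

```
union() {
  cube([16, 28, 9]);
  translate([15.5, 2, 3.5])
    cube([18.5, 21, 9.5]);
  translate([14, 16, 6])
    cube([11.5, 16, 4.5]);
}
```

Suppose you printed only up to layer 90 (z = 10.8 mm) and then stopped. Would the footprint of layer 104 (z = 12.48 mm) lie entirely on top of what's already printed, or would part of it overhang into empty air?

entirely on top

Compare the two slices. At z = 10.8: the cube is not intersected at this z (z outside [0, 9]); the 18.5×21 cube at (15.5, 2) contributes its full rectangle (area 388.50 mm²); the cube at (14, 16) is not intersected at this z (z outside [6, 10.5]); Taking the union: only the 18.5×21 cube at (15.5, 2) is present, so the union is just that shape — area = 388.50 mm². At z = 12.48: the cube is not intersected at this z (z outside [0, 9]); the 18.5×21 cube at (15.5, 2) contributes its full rectangle (area 388.50 mm²); the cube at (14, 16) is not intersected at this z (z outside [6, 10.5]); Merging all regions: only the 18.5×21 cube at (15.5, 2) is present, so the union is just that shape — area = 388.50 mm². Checking containment: the cross-section at z = 12.48 is a subset of the cross-section at z = 10.8.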